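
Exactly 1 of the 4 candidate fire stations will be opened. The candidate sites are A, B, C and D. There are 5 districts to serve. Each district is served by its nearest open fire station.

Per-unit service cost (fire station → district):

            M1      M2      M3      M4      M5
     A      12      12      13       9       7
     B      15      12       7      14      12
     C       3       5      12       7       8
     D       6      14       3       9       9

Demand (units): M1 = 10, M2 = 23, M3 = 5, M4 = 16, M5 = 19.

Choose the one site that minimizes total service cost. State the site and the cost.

With exactly 1 open, each district uses its cheapest among the chosen.
{C}: M1→C 3·10=30, M2→C 5·23=115, M3→C 12·5=60, M4→C 7·16=112, M5→C 8·19=152. Service cost 469.
{D}: service cost 712
{A}: service cost 738
Among all 4 size-1 choices, {C} is lowest.

Choose C only; total service cost 469.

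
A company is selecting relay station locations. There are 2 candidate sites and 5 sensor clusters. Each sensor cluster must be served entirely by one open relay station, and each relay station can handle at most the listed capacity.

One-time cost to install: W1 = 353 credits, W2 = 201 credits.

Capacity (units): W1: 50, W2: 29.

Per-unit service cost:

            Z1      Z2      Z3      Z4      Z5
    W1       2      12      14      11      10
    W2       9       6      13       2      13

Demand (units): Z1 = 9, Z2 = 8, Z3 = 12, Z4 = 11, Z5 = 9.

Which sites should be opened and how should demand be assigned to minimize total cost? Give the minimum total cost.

Open {W1}: Z1→W1 2·9=18, Z2→W1 12·8=96, Z3→W1 14·12=168, Z4→W1 11·11=121, Z5→W1 10·9=90.
Loads: W1 carries 49/50. Service 493; fixed 353; total 846.
Next best feasible plan costs 900.

Minimum total cost: 846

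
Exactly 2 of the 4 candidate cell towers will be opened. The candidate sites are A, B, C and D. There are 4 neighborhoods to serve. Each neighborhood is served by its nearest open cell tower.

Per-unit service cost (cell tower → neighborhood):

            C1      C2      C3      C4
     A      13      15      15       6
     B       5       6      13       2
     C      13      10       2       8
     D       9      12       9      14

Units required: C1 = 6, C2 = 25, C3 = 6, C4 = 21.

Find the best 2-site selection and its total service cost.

Choose B and C; total service cost 234.

With exactly 2 open, each neighborhood uses its cheapest among the chosen.
{B, C}: C1→B 5·6=30, C2→B 6·25=150, C3→C 2·6=12, C4→B 2·21=42. Service cost 234.
{B, D}: service cost 276
{A, B}: service cost 300
Among all 6 size-2 choices, {B, C} is lowest.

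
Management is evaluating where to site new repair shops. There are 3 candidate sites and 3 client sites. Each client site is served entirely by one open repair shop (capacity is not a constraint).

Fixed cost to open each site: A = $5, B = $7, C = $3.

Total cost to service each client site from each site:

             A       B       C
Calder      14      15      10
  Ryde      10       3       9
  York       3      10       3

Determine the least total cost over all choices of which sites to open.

For any fixed open set, each client site goes to its cheapest open site; total = fixed + service.
{C}: Calder→C 10, Ryde→C 9, York→C 3. Service 22; fixed 3; total 25.
{B, C}: service 16 + fixed 10 = 26
{A, C}: service 22 + fixed 8 = 30
{A, B, C}: Calder→C 10, Ryde→B 3, York→A 3. Service 16; fixed 15; total 31.
No other subset beats 25.

Minimum total cost: 25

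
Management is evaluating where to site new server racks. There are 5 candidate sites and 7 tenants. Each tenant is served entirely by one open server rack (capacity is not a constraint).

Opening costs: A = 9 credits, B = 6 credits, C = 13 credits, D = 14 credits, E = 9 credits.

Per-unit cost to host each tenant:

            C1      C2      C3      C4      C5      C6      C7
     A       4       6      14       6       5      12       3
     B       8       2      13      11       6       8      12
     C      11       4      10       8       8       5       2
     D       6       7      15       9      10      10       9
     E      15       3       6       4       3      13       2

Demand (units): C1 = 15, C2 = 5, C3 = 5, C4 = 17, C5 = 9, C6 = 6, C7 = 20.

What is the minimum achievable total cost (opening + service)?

Minimum total cost: 301

For any fixed open set, each tenant goes to its cheapest open site; total = fixed + service.
{A, C, E}: C1→A 4·15=60, C2→E 3·5=15, C3→E 6·5=30, C4→E 4·17=68, C5→E 3·9=27, C6→C 5·6=30, C7→C 2·20=40. Service 270; fixed 31; total 301.
{A, B, C, E}: C1→A 4·15=60, C2→B 2·5=10, C3→E 6·5=30, C4→E 4·17=68, C5→E 3·9=27, C6→C 5·6=30, C7→C 2·20=40. Service 265; fixed 37; total 302.
{A, B, E}: C1→A 4·15=60, C2→B 2·5=10, C3→E 6·5=30, C4→E 4·17=68, C5→E 3·9=27, C6→B 8·6=48, C7→E 2·20=40. Service 283; fixed 24; total 307.
{A, B, C, D, E}: C1→A 4·15=60, C2→B 2·5=10, C3→E 6·5=30, C4→E 4·17=68, C5→E 3·9=27, C6→C 5·6=30, C7→C 2·20=40. Service 265; fixed 51; total 316.
No other subset beats 301.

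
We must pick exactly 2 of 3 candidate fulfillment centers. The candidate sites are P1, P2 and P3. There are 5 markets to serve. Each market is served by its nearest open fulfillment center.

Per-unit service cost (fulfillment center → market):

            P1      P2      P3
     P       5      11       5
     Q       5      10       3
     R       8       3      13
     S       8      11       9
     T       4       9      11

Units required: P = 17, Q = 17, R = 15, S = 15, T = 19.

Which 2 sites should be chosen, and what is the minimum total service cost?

With exactly 2 open, each market uses its cheapest among the chosen.
{P1, P2}: P→P1 5·17=85, Q→P1 5·17=85, R→P2 3·15=45, S→P1 8·15=120, T→P1 4·19=76. Service cost 411.
{P1, P3}: service cost 452
{P2, P3}: service cost 487
Among all 3 size-2 choices, {P1, P2} is lowest.

Choose P1 and P2; total service cost 411.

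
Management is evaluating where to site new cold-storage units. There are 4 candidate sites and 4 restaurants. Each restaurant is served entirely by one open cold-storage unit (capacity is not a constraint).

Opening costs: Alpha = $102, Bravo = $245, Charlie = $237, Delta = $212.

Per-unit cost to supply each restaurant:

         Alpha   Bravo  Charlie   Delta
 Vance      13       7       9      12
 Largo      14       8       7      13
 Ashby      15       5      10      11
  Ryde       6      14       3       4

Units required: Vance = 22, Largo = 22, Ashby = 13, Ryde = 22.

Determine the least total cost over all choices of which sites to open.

For any fixed open set, each restaurant goes to its cheapest open site; total = fixed + service.
{Charlie}: Vance→Charlie 9·22=198, Largo→Charlie 7·22=154, Ashby→Charlie 10·13=130, Ryde→Charlie 3·22=66. Service 548; fixed 237; total 785.
{Alpha, Bravo}: service 527 + fixed 347 = 874
{Alpha, Charlie}: service 548 + fixed 339 = 887
{Alpha, Bravo, Charlie, Delta}: service 439 + fixed 796 = 1235
(All 15 nonempty subsets were checked; Charlie only is lowest.)

Minimum total cost: 785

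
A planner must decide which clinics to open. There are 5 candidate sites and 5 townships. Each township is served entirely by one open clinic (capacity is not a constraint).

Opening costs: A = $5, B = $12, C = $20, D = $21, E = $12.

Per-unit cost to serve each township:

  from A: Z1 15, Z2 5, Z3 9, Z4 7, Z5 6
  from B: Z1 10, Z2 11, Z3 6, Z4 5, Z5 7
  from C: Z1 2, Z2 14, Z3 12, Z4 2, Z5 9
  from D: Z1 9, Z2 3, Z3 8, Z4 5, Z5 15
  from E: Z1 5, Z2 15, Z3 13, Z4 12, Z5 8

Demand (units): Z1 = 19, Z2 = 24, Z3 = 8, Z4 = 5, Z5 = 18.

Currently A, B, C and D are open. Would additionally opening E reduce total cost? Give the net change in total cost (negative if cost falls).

Current service cost with {A, B, C, D}: 276.
Adding E: each township re-picks its cheapest; new service cost 276, saving 0.
Extra fixed cost: 12. Net change = 12 − 0 = 12.
(Totals: 334 → 346.)

No — net change +12 (cost rises by 12).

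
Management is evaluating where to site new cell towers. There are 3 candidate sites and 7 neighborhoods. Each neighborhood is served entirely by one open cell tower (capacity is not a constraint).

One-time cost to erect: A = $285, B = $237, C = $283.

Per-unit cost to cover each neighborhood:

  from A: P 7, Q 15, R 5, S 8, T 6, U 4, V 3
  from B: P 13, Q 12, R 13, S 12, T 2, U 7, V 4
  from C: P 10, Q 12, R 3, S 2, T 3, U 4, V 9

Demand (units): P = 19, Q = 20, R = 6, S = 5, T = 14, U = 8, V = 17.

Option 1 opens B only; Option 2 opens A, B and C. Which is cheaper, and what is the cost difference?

Option 1: {B}: P→B 13·19=247, Q→B 12·20=240, R→B 13·6=78, S→B 12·5=60, T→B 2·14=28, U→B 7·8=56, V→B 4·17=68. Service 777; fixed 237; total 1014.
Option 2: {A, B, C}: P→A 7·19=133, Q→B 12·20=240, R→C 3·6=18, S→C 2·5=10, T→B 2·14=28, U→A 4·8=32, V→A 3·17=51. Service 512; fixed 805; total 1317.
Difference: |1014 − 1317| = 303.

Option 1 is cheaper by 303.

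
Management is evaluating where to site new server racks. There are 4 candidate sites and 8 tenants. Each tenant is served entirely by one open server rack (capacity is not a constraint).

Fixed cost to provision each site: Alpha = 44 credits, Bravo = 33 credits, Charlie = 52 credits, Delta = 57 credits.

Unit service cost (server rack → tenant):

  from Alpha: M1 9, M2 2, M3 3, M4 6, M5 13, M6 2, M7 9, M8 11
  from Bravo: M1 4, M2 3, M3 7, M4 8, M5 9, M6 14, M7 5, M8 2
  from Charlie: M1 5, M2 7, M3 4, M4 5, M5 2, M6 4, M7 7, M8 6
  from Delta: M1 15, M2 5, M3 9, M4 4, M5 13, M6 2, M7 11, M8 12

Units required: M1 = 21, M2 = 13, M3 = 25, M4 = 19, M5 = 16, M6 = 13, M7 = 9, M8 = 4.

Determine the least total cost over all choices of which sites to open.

For any fixed open set, each tenant goes to its cheapest open site; total = fixed + service.
{Alpha, Bravo, Charlie}: M1→Bravo 4·21=84, M2→Alpha 2·13=26, M3→Alpha 3·25=75, M4→Charlie 5·19=95, M5→Charlie 2·16=32, M6→Alpha 2·13=26, M7→Bravo 5·9=45, M8→Bravo 2·4=8. Service 391; fixed 129; total 520.
{Bravo, Charlie}: service 455 + fixed 85 = 540
{Alpha, Charlie}: service 446 + fixed 96 = 542
{Alpha, Bravo, Charlie, Delta}: M1→Bravo 4·21=84, M2→Alpha 2·13=26, M3→Alpha 3·25=75, M4→Delta 4·19=76, M5→Charlie 2·16=32, M6→Alpha 2·13=26, M7→Bravo 5·9=45, M8→Bravo 2·4=8. Service 372; fixed 186; total 558.
(All 15 nonempty subsets were checked; Alpha, Bravo and Charlie is lowest.)

Minimum total cost: 520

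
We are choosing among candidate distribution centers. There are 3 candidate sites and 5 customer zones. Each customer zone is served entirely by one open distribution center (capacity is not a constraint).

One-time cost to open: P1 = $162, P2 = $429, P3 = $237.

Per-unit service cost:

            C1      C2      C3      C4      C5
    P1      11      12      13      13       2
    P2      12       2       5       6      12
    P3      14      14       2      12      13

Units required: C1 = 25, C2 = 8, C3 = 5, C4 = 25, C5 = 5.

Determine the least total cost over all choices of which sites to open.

For any fixed open set, each customer zone goes to its cheapest open site; total = fixed + service.
{P1}: C1→P1 11·25=275, C2→P1 12·8=96, C3→P1 13·5=65, C4→P1 13·25=325, C5→P1 2·5=10. Service 771; fixed 162; total 933.
{P2}: service 551 + fixed 429 = 980
{P1, P2}: service 476 + fixed 591 = 1067
{P1, P2, P3}: service 461 + fixed 828 = 1289
No other subset beats 933.

Minimum total cost: 933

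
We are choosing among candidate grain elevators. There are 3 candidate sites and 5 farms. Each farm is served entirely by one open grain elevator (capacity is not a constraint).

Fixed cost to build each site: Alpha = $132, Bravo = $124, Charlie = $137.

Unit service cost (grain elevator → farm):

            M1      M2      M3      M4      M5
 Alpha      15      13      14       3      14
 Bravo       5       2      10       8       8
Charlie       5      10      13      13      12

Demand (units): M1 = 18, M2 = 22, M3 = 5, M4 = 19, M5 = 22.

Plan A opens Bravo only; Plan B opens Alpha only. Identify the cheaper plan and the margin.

Plan A: {Bravo}: M1→Bravo 5·18=90, M2→Bravo 2·22=44, M3→Bravo 10·5=50, M4→Bravo 8·19=152, M5→Bravo 8·22=176. Service 512; fixed 124; total 636.
Plan B: {Alpha}: M1→Alpha 15·18=270, M2→Alpha 13·22=286, M3→Alpha 14·5=70, M4→Alpha 3·19=57, M5→Alpha 14·22=308. Service 991; fixed 132; total 1123.
Difference: |636 − 1123| = 487.

Plan A is cheaper by 487.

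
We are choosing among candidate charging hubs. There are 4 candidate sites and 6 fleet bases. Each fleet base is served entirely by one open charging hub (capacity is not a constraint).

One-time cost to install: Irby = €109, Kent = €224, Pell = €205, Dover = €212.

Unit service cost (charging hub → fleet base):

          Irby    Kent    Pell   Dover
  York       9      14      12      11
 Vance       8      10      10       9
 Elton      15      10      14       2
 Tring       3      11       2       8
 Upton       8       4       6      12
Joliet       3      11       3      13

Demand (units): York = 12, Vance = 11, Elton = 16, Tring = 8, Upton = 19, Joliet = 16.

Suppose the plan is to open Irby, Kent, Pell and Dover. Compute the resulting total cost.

Each fleet base is assigned to its cheapest site among the open ones.
{Irby, Kent, Pell, Dover}: York→Irby 9·12=108, Vance→Irby 8·11=88, Elton→Dover 2·16=32, Tring→Pell 2·8=16, Upton→Kent 4·19=76, Joliet→Irby 3·16=48. Service 368; fixed 750; total 1118.

Total cost: 1118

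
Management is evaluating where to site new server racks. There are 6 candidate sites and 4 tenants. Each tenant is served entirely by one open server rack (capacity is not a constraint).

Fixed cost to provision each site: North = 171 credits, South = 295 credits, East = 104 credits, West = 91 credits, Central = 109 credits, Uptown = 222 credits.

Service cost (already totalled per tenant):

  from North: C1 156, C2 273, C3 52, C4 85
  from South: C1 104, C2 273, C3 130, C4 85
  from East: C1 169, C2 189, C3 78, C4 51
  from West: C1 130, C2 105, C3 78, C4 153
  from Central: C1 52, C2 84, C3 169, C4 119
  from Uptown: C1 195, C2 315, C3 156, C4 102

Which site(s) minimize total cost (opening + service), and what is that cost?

Open East and Central; minimum total cost 478.

For any fixed open set, each tenant goes to its cheapest open site; total = fixed + service.
{East, Central}: C1→Central 52, C2→Central 84, C3→East 78, C4→East 51. Service 265; fixed 213; total 478.
{West, Central}: service 333 + fixed 200 = 533
{Central}: C1→Central 52, C2→Central 84, C3→Central 169, C4→Central 119. Service 424; fixed 109; total 533.
{North, South, East, West, Central, Uptown}: service 239 + fixed 992 = 1231
No other subset beats 478.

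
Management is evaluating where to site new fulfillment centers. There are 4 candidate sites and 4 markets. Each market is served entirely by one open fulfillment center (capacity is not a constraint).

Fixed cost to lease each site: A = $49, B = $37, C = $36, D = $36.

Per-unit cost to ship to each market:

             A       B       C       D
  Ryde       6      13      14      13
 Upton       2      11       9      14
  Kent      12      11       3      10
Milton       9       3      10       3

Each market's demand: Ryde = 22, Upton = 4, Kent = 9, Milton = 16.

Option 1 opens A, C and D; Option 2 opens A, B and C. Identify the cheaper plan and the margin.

Option 1: {A, C, D}: Ryde→A 6·22=132, Upton→A 2·4=8, Kent→C 3·9=27, Milton→D 3·16=48. Service 215; fixed 121; total 336.
Option 2: {A, B, C}: Ryde→A 6·22=132, Upton→A 2·4=8, Kent→C 3·9=27, Milton→B 3·16=48. Service 215; fixed 122; total 337.
Difference: |336 − 337| = 1.

Option 1 is cheaper by 1.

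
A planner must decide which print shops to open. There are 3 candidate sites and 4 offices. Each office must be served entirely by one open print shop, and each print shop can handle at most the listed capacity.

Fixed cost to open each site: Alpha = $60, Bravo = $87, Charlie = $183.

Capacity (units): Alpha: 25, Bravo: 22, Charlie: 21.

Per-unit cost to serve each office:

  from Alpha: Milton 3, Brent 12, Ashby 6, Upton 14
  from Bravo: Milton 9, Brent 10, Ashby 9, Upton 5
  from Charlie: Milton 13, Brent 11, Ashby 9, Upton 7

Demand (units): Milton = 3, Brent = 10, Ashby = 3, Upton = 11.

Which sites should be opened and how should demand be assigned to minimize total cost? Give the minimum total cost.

Minimum total cost: 329

Open {Alpha, Bravo}: Milton→Alpha 3·3=9, Brent→Bravo 10·10=100, Ashby→Alpha 6·3=18, Upton→Bravo 5·11=55.
Loads: Alpha carries 6/25, Bravo carries 21/22. Service 182; fixed 147; total 329.
Next best feasible plan costs 349.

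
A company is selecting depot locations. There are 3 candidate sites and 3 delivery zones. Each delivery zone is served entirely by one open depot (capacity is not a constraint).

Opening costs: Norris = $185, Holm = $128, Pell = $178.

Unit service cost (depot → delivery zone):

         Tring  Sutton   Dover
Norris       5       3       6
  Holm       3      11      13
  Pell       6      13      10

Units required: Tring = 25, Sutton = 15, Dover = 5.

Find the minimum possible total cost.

For any fixed open set, each delivery zone goes to its cheapest open site; total = fixed + service.
{Norris}: Tring→Norris 5·25=125, Sutton→Norris 3·15=45, Dover→Norris 6·5=30. Service 200; fixed 185; total 385.
{Holm}: Tring→Holm 3·25=75, Sutton→Holm 11·15=165, Dover→Holm 13·5=65. Service 305; fixed 128; total 433.
{Norris, Holm}: service 150 + fixed 313 = 463
{Norris, Holm, Pell}: Tring→Holm 3·25=75, Sutton→Norris 3·15=45, Dover→Norris 6·5=30. Service 150; fixed 491; total 641.
No other subset beats 385.

Minimum total cost: 385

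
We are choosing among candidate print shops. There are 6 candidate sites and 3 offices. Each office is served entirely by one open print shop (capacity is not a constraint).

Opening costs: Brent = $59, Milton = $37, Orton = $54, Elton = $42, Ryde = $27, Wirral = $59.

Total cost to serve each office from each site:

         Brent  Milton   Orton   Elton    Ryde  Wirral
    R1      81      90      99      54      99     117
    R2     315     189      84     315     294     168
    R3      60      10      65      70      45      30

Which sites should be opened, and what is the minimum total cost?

For any fixed open set, each office goes to its cheapest open site; total = fixed + service.
{Milton, Orton}: R1→Milton 90, R2→Orton 84, R3→Milton 10. Service 184; fixed 91; total 275.
{Milton, Orton, Elton}: service 148 + fixed 133 = 281
{Orton, Elton}: service 203 + fixed 96 = 299
{Brent, Milton, Orton, Elton, Ryde, Wirral}: service 148 + fixed 278 = 426
No other subset beats 275.

Open Milton and Orton; minimum total cost 275.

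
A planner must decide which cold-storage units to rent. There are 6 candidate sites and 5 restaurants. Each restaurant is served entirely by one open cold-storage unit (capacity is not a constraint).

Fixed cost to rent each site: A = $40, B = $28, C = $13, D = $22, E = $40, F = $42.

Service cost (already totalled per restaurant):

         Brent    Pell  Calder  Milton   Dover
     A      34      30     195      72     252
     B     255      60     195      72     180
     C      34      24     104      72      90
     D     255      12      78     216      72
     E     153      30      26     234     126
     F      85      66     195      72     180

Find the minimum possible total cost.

For any fixed open set, each restaurant goes to its cheapest open site; total = fixed + service.
{C, D, E}: Brent→C 34, Pell→D 12, Calder→E 26, Milton→C 72, Dover→D 72. Service 216; fixed 75; total 291.
{C, E}: Brent→C 34, Pell→C 24, Calder→E 26, Milton→C 72, Dover→C 90. Service 246; fixed 53; total 299.
{C, D}: service 268 + fixed 35 = 303
{A, B, C, D, E, F}: Brent→A 34, Pell→D 12, Calder→E 26, Milton→A 72, Dover→D 72. Service 216; fixed 185; total 401.
No other subset beats 291.

Minimum total cost: 291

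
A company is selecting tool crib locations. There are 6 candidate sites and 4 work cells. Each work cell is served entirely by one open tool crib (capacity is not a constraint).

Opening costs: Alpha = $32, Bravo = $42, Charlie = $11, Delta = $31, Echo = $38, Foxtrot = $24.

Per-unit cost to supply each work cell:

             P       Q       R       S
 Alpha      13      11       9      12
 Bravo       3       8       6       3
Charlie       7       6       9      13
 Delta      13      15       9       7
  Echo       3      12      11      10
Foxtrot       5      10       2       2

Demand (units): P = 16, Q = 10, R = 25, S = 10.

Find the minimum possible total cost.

For any fixed open set, each work cell goes to its cheapest open site; total = fixed + service.
{Charlie, Foxtrot}: P→Foxtrot 5·16=80, Q→Charlie 6·10=60, R→Foxtrot 2·25=50, S→Foxtrot 2·10=20. Service 210; fixed 35; total 245.
{Charlie, Echo, Foxtrot}: service 178 + fixed 73 = 251
{Bravo, Charlie, Foxtrot}: service 178 + fixed 77 = 255
{Alpha, Bravo, Charlie, Delta, Echo, Foxtrot}: service 178 + fixed 178 = 356
No other subset beats 245.

Minimum total cost: 245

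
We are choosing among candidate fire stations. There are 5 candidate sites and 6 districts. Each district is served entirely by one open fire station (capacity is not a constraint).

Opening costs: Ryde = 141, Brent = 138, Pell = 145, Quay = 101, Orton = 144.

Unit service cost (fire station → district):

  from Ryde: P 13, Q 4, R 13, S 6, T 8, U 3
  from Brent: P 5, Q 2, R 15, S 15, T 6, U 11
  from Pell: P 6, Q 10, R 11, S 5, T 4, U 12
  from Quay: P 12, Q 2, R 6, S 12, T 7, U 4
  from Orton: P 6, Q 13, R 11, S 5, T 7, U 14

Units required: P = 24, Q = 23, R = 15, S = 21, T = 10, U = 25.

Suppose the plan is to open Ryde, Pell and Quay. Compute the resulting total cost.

Each district is assigned to its cheapest site among the open ones.
{Ryde, Pell, Quay}: P→Pell 6·24=144, Q→Quay 2·23=46, R→Quay 6·15=90, S→Pell 5·21=105, T→Pell 4·10=40, U→Ryde 3·25=75. Service 500; fixed 387; total 887.

Total cost: 887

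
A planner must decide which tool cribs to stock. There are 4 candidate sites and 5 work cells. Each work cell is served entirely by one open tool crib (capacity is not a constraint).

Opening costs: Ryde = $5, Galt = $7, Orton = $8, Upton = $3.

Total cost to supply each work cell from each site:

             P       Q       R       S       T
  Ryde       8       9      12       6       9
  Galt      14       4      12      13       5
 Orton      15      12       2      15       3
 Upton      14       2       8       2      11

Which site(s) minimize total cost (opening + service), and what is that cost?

Open Ryde, Orton and Upton; minimum total cost 33.

For any fixed open set, each work cell goes to its cheapest open site; total = fixed + service.
{Ryde, Orton, Upton}: P→Ryde 8, Q→Upton 2, R→Orton 2, S→Upton 2, T→Orton 3. Service 17; fixed 16; total 33.
{Orton, Upton}: P→Upton 14, Q→Upton 2, R→Orton 2, S→Upton 2, T→Orton 3. Service 23; fixed 11; total 34.
{Ryde, Upton}: P→Ryde 8, Q→Upton 2, R→Upton 8, S→Upton 2, T→Ryde 9. Service 29; fixed 8; total 37.
{Ryde, Galt, Orton, Upton}: service 17 + fixed 23 = 40
No other subset beats 33.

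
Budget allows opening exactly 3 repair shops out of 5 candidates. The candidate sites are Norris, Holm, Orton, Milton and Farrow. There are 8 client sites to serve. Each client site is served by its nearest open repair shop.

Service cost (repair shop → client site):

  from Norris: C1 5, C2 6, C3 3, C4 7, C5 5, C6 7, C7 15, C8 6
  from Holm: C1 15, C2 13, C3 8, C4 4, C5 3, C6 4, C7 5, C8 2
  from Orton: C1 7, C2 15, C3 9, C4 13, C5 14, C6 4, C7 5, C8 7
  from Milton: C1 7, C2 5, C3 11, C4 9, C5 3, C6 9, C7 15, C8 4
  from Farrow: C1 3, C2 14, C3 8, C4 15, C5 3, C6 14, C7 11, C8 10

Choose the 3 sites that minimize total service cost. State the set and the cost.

With exactly 3 open, each client site uses its cheapest among the chosen.
{Norris, Holm, Farrow}: C1→Farrow 3, C2→Norris 6, C3→Norris 3, C4→Holm 4, C5→Holm 3, C6→Holm 4, C7→Holm 5, C8→Holm 2. Service cost 30.
{Norris, Holm, Milton}: service cost 31
{Norris, Holm, Orton}: service cost 32
Among all 10 size-3 choices, {Norris, Holm, Farrow} is lowest.

Choose Norris, Holm and Farrow; total service cost 30.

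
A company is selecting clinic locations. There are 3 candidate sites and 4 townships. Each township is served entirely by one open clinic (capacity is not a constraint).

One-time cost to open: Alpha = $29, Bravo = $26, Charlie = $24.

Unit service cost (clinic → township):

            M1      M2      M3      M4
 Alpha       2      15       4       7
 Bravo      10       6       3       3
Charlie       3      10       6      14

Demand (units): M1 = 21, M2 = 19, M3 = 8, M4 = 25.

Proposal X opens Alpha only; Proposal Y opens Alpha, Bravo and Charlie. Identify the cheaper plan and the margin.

Proposal Y is cheaper by 229.

Proposal X: {Alpha}: M1→Alpha 2·21=42, M2→Alpha 15·19=285, M3→Alpha 4·8=32, M4→Alpha 7·25=175. Service 534; fixed 29; total 563.
Proposal Y: {Alpha, Bravo, Charlie}: M1→Alpha 2·21=42, M2→Bravo 6·19=114, M3→Bravo 3·8=24, M4→Bravo 3·25=75. Service 255; fixed 79; total 334.
Difference: |563 − 334| = 229.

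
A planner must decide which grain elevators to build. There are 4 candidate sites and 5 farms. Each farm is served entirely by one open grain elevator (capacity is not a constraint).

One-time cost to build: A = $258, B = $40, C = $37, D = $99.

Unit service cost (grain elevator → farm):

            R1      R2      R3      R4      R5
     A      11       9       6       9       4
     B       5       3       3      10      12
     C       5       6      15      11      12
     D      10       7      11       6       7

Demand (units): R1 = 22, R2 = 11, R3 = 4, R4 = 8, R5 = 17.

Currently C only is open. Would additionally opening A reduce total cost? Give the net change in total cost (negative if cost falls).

Current service cost with {C}: 528.
Adding A: each farm re-picks its cheapest; new service cost 340, saving 188.
Extra fixed cost: 258. Net change = 258 − 188 = 70.
(Totals: 565 → 635.)

No — net change +70 (cost rises by 70).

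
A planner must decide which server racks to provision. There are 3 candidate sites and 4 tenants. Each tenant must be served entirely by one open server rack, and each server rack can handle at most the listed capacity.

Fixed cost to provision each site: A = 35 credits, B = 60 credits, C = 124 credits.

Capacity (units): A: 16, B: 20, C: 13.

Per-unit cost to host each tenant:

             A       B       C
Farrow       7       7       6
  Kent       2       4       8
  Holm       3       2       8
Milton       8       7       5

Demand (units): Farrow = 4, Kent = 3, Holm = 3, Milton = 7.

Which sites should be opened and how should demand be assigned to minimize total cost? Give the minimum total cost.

Minimum total cost: 155

Open {B}: Farrow→B 7·4=28, Kent→B 4·3=12, Holm→B 2·3=6, Milton→B 7·7=49.
Loads: B carries 17/20. Service 95; fixed 60; total 155.
Next best feasible plan costs 184.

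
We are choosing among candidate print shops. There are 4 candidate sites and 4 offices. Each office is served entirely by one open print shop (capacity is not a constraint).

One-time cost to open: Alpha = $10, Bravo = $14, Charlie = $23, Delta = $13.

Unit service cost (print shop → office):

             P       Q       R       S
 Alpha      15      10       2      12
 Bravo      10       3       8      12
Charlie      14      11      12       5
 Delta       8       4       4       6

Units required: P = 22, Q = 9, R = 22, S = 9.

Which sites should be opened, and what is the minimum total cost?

For any fixed open set, each office goes to its cheapest open site; total = fixed + service.
{Alpha, Delta}: P→Delta 8·22=176, Q→Delta 4·9=36, R→Alpha 2·22=44, S→Delta 6·9=54. Service 310; fixed 23; total 333.
{Alpha, Bravo, Delta}: service 301 + fixed 37 = 338
{Alpha, Charlie, Delta}: service 301 + fixed 46 = 347
{Alpha, Bravo, Charlie, Delta}: service 292 + fixed 60 = 352
(All 15 nonempty subsets were checked; Alpha and Delta is lowest.)

Open Alpha and Delta; minimum total cost 333.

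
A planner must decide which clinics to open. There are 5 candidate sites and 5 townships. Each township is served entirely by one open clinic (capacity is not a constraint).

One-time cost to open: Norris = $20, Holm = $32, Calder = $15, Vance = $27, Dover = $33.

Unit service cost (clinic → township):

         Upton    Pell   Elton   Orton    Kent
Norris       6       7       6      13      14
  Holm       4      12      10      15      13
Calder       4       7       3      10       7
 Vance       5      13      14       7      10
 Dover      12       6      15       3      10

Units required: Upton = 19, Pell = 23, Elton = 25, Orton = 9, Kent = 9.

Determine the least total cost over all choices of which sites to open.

For any fixed open set, each township goes to its cheapest open site; total = fixed + service.
{Calder, Dover}: Upton→Calder 4·19=76, Pell→Dover 6·23=138, Elton→Calder 3·25=75, Orton→Dover 3·9=27, Kent→Calder 7·9=63. Service 379; fixed 48; total 427.
{Norris, Calder, Dover}: Upton→Calder 4·19=76, Pell→Dover 6·23=138, Elton→Calder 3·25=75, Orton→Dover 3·9=27, Kent→Calder 7·9=63. Service 379; fixed 68; total 447.
{Calder, Vance, Dover}: Upton→Calder 4·19=76, Pell→Dover 6·23=138, Elton→Calder 3·25=75, Orton→Dover 3·9=27, Kent→Calder 7·9=63. Service 379; fixed 75; total 454.
{Norris, Holm, Calder, Vance, Dover}: Upton→Holm 4·19=76, Pell→Dover 6·23=138, Elton→Calder 3·25=75, Orton→Dover 3·9=27, Kent→Calder 7·9=63. Service 379; fixed 127; total 506.
No other subset beats 427.

Minimum total cost: 427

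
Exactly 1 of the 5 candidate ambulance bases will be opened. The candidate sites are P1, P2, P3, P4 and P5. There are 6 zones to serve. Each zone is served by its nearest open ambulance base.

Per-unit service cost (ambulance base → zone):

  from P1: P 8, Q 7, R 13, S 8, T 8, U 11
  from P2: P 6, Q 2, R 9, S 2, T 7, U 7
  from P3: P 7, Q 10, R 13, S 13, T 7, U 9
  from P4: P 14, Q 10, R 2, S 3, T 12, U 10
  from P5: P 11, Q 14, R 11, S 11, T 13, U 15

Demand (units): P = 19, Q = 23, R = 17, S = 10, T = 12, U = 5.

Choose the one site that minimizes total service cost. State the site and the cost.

With exactly 1 open, each zone uses its cheapest among the chosen.
{P2}: P→P2 6·19=114, Q→P2 2·23=46, R→P2 9·17=153, S→P2 2·10=20, T→P2 7·12=84, U→P2 7·5=35. Service cost 452.
{P4}: service cost 754
{P1}: service cost 765
Among all 5 size-1 choices, {P2} is lowest.

Choose P2 only; total service cost 452.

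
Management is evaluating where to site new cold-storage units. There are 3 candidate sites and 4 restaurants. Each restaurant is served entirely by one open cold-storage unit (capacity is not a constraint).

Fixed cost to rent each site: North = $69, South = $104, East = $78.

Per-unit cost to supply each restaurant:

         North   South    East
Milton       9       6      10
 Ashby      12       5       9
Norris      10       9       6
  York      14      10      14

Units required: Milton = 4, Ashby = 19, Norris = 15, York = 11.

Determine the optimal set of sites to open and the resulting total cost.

For any fixed open set, each restaurant goes to its cheapest open site; total = fixed + service.
{South}: Milton→South 6·4=24, Ashby→South 5·19=95, Norris→South 9·15=135, York→South 10·11=110. Service 364; fixed 104; total 468.
{South, East}: Milton→South 6·4=24, Ashby→South 5·19=95, Norris→East 6·15=90, York→South 10·11=110. Service 319; fixed 182; total 501.
{East}: Milton→East 10·4=40, Ashby→East 9·19=171, Norris→East 6·15=90, York→East 14·11=154. Service 455; fixed 78; total 533.
{North, South, East}: Milton→South 6·4=24, Ashby→South 5·19=95, Norris→East 6·15=90, York→South 10·11=110. Service 319; fixed 251; total 570.
No other subset beats 468.

Open South only; minimum total cost 468.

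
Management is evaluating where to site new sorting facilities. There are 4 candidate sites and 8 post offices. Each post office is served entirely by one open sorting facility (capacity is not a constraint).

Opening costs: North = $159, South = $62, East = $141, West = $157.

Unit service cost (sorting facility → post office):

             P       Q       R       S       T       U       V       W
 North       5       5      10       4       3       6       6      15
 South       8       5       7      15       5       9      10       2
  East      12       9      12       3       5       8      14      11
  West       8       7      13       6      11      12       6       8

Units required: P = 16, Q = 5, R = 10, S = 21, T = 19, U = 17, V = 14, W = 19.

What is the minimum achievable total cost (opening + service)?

Minimum total cost: 761

For any fixed open set, each post office goes to its cheapest open site; total = fixed + service.
{North, South}: P→North 5·16=80, Q→North 5·5=25, R→South 7·10=70, S→North 4·21=84, T→North 3·19=57, U→North 6·17=102, V→North 6·14=84, W→South 2·19=38. Service 540; fixed 221; total 761.
{North, South, East}: service 519 + fixed 362 = 881
{South, East}: service 695 + fixed 203 = 898
{North, South, East, West}: service 519 + fixed 519 = 1038
No other subset beats 761.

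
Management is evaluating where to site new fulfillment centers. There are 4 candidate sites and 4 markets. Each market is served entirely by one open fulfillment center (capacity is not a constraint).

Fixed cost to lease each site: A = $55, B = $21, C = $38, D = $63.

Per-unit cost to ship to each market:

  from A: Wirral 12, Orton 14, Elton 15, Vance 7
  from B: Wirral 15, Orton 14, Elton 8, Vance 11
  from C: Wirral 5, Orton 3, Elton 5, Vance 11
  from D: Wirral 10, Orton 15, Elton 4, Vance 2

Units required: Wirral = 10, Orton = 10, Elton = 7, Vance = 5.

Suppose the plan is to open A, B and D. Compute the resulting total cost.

Total cost: 417

Each market is assigned to its cheapest site among the open ones.
{A, B, D}: Wirral→D 10·10=100, Orton→A 14·10=140, Elton→D 4·7=28, Vance→D 2·5=10. Service 278; fixed 139; total 417.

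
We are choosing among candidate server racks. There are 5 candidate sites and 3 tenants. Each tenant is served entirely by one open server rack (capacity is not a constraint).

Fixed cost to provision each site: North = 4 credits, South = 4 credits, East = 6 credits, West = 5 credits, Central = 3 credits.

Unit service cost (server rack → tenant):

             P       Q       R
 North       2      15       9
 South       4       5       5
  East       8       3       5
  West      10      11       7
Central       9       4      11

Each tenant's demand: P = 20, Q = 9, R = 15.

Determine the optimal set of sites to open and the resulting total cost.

For any fixed open set, each tenant goes to its cheapest open site; total = fixed + service.
{North, East}: P→North 2·20=40, Q→East 3·9=27, R→East 5·15=75. Service 142; fixed 10; total 152.
{North, East, Central}: service 142 + fixed 13 = 155
{North, South, East}: P→North 2·20=40, Q→East 3·9=27, R→South 5·15=75. Service 142; fixed 14; total 156.
{North, South, East, West, Central}: P→North 2·20=40, Q→East 3·9=27, R→South 5·15=75. Service 142; fixed 22; total 164.
No other subset beats 152.

Open North and East; minimum total cost 152.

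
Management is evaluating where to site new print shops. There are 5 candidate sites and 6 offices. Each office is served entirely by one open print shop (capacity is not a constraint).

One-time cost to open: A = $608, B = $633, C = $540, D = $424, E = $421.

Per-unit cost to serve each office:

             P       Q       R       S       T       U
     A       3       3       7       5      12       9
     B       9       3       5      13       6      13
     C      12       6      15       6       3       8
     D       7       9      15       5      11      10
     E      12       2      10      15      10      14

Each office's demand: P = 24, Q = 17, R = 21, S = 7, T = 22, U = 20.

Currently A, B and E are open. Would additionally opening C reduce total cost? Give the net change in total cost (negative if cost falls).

Current service cost with {A, B, E}: 558.
Adding C: each office re-picks its cheapest; new service cost 472, saving 86.
Extra fixed cost: 540. Net change = 540 − 86 = 454.
(Totals: 2220 → 2674.)

No — net change +454 (cost rises by 454).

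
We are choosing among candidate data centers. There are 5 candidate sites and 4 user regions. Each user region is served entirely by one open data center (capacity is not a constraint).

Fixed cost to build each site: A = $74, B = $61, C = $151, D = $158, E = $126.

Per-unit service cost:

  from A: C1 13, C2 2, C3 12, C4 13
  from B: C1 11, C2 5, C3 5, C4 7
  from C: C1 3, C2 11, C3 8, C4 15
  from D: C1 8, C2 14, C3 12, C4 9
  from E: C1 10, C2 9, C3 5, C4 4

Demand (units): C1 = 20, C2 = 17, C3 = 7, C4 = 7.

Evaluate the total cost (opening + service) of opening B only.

Each user region is assigned to its cheapest site among the open ones.
{B}: C1→B 11·20=220, C2→B 5·17=85, C3→B 5·7=35, C4→B 7·7=49. Service 389; fixed 61; total 450.

Total cost: 450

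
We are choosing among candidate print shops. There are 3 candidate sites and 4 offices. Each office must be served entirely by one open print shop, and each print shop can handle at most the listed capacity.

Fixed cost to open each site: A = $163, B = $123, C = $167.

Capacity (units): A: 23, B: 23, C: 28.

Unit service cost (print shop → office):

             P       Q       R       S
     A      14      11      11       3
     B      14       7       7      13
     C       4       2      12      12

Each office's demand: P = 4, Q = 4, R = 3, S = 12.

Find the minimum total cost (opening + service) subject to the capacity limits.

Open {A}: P→A 14·4=56, Q→A 11·4=44, R→A 11·3=33, S→A 3·12=36.
Loads: A carries 23/23. Service 169; fixed 163; total 332.
Next best feasible plan costs 371.

Minimum total cost: 332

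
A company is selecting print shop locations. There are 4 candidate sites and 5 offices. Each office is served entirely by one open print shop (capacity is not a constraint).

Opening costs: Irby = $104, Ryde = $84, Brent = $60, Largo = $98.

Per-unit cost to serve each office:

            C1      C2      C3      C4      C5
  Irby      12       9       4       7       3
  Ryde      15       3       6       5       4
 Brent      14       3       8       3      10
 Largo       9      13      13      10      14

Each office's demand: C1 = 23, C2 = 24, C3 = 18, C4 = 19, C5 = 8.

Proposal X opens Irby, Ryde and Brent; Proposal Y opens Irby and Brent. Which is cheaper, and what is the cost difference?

Proposal Y is cheaper by 84.

Proposal X: {Irby, Ryde, Brent}: C1→Irby 12·23=276, C2→Ryde 3·24=72, C3→Irby 4·18=72, C4→Brent 3·19=57, C5→Irby 3·8=24. Service 501; fixed 248; total 749.
Proposal Y: {Irby, Brent}: C1→Irby 12·23=276, C2→Brent 3·24=72, C3→Irby 4·18=72, C4→Brent 3·19=57, C5→Irby 3·8=24. Service 501; fixed 164; total 665.
Difference: |749 − 665| = 84.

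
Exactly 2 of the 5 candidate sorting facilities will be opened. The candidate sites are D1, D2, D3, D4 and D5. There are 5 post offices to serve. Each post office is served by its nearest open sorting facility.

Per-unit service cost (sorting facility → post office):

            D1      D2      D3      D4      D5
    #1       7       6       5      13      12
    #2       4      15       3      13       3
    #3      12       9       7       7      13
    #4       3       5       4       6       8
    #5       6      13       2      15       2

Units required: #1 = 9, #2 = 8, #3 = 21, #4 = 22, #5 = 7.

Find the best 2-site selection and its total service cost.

With exactly 2 open, each post office uses its cheapest among the chosen.
{D1, D3}: #1→D3 5·9=45, #2→D3 3·8=24, #3→D3 7·21=147, #4→D1 3·22=66, #5→D3 2·7=14. Service cost 296.
{D2, D3}: service cost 318
{D3, D4}: service cost 318
Among all 10 size-2 choices, {D1, D3} is lowest.

Choose D1 and D3; total service cost 296.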